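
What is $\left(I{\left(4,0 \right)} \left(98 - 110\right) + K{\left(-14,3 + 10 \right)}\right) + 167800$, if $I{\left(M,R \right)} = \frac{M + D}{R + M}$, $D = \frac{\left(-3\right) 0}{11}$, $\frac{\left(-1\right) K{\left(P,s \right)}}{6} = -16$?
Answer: $167884$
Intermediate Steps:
$K{\left(P,s \right)} = 96$ ($K{\left(P,s \right)} = \left(-6\right) \left(-16\right) = 96$)
$D = 0$ ($D = 0 \cdot \frac{1}{11} = 0$)
$I{\left(M,R \right)} = \frac{M}{M + R}$ ($I{\left(M,R \right)} = \frac{M + 0}{R + M} = \frac{M}{M + R}$)
$\left(I{\left(4,0 \right)} \left(98 - 110\right) + K{\left(-14,3 + 10 \right)}\right) + 167800 = \left(\frac{4}{4 + 0} \left(98 - 110\right) + 96\right) + 167800 = \left(\frac{4}{4} \left(-12\right) + 96\right) + 167800 = \left(4 \cdot \frac{1}{4} \left(-12\right) + 96\right) + 167800 = \left(1 \left(-12\right) + 96\right) + 167800 = \left(-12 + 96\right) + 167800 = 84 + 167800 = 167884$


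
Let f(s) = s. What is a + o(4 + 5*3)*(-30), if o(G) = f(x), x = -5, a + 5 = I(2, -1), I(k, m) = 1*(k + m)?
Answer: 146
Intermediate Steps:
I(k, m) = k + m
a = -4 (a = -5 + (2 - 1) = -5 + 1 = -4)
o(G) = -5
a + o(4 + 5*3)*(-30) = -4 - 5*(-30) = -4 + 150 = 146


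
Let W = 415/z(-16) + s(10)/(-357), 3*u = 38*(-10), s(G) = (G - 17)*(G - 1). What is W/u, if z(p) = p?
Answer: 21021/103360 ≈ 0.20338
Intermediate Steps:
s(G) = (-1 + G)*(-17 + G) (s(G) = (-17 + G)*(-1 + G) = (-1 + G)*(-17 + G))
u = -380/3 (u = (38*(-10))/3 = (⅓)*(-380) = -380/3 ≈ -126.67)
W = -7007/272 (W = 415/(-16) + (17 + 10² - 18*10)/(-357) = 415*(-1/16) + (17 + 100 - 180)*(-1/357) = -415/16 - 63*(-1/357) = -415/16 + 3/17 = -7007/272 ≈ -25.761)
W/u = -7007/(272*(-380/3)) = -7007/272*(-3/380) = 21021/103360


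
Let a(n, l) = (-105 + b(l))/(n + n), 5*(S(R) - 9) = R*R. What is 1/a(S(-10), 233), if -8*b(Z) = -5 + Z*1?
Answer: -116/267 ≈ -0.43446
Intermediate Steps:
b(Z) = 5/8 - Z/8 (b(Z) = -(-5 + Z*1)/8 = -(-5 + Z)/8 = 5/8 - Z/8)
S(R) = 9 + R²/5 (S(R) = 9 + (R*R)/5 = 9 + R²/5)
a(n, l) = (-835/8 - l/8)/(2*n) (a(n, l) = (-105 + (5/8 - l/8))/(n + n) = (-835/8 - l/8)/((2*n)) = (-835/8 - l/8)*(1/(2*n)) = (-835/8 - l/8)/(2*n))
1/a(S(-10), 233) = 1/((-835 - 1*233)/(16*(9 + (⅕)*(-10)²))) = 1/((-835 - 233)/(16*(9 + (⅕)*100))) = 1/((1/16)*(-1068)/(9 + 20)) = 1/((1/16)*(-1068)/29) = 1/((1/16)*(1/29)*(-1068)) = 1/(-267/116) = -116/267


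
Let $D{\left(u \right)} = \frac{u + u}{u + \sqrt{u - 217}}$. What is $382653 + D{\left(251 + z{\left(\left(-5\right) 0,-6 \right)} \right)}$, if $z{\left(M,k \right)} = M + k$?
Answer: $\frac{3279736013}{8571} - \frac{140 \sqrt{7}}{8571} \approx 3.8266 \cdot 10^{5}$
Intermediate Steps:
$D{\left(u \right)} = \frac{2 u}{u + \sqrt{-217 + u}}$
$382653 + D{\left(251 + z{\left(\left(-5\right) 0,-6 \right)} \right)} = 382653 + \frac{2 \left(251 - 6\right)}{\left(251 - 6\right) + \sqrt{-217 + \left(251 - 6\right)}} = 382653 + 2 \cdot 245 \frac{1}{245 + \sqrt{-217 + 245}} = 382653 + 2 \cdot 245 \frac{1}{245 + \sqrt{28}} = 382653 + 2 \cdot 245 \frac{1}{245 + 2 \sqrt{7}} = 382653 + \frac{490}{245 + 2 \sqrt{7}}$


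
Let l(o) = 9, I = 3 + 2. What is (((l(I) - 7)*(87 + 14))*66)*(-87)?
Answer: -1159884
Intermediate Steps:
I = 5
(((l(I) - 7)*(87 + 14))*66)*(-87) = (((9 - 7)*(87 + 14))*66)*(-87) = ((2*101)*66)*(-87) = (202*66)*(-87) = 13332*(-87) = -1159884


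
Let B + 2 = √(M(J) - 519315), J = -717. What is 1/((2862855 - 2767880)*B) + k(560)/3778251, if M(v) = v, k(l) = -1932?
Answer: -15903716209617/31101566725832350 - I*√32502/12347604775 ≈ -0.00051135 - 1.4601e-8*I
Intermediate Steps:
B = -2 + 4*I*√32502 (B = -2 + √(-717 - 519315) = -2 + √(-520032) = -2 + 4*I*√32502 ≈ -2.0 + 721.13*I)
1/((2862855 - 2767880)*B) + k(560)/3778251 = 1/((2862855 - 2767880)*(-2 + 4*I*√32502)) - 1932/3778251 = 1/(94975*(-2 + 4*I*√32502)) - 1932*1/3778251 = 1/(94975*(-2 + 4*I*√32502)) - 644/1259417 = -644/1259417 + 1/(94975*(-2 + 4*I*√32502))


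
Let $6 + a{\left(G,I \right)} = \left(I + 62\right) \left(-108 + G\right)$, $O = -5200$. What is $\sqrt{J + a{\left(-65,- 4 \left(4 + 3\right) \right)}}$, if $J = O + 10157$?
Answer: $7 i \sqrt{19} \approx 30.512 i$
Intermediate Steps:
$a{\left(G,I \right)} = -6 + \left(-108 + G\right) \left(62 + I\right)$ ($a{\left(G,I \right)} = -6 + \left(I + 62\right) \left(-108 + G\right) = -6 + \left(62 + I\right) \left(-108 + G\right) = -6 + \left(-108 + G\right) \left(62 + I\right)$)
$J = 4957$ ($J = -5200 + 10157 = 4957$)
$\sqrt{J + a{\left(-65,- 4 \left(4 + 3\right) \right)}} = \sqrt{4957 - \left(10732 + 173 \left(-4\right) \left(4 + 3\right)\right)} = \sqrt{4957 - \left(10732 + 173 \left(-4\right) 7\right)} = \sqrt{4957 - 5888} = \sqrt{-931} = 7 i \sqrt{19}$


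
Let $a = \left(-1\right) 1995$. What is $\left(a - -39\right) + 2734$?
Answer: $778$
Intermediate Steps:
$a = -1995$
$\left(a - -39\right) + 2734 = \left(-1995 - -39\right) + 2734 = \left(-1995 + \left(-9 + 48\right)\right) + 2734 = \left(-1995 + 39\right) + 2734 = -1956 + 2734 = 778$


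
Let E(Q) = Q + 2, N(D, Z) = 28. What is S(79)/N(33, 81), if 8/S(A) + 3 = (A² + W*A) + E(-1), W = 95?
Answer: 1/48104 ≈ 2.0788e-5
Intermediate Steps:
E(Q) = 2 + Q
S(A) = 8/(-2 + A² + 95*A) (S(A) = 8/(-3 + ((A² + 95*A) + (2 - 1))) = 8/(-3 + ((A² + 95*A) + 1)) = 8/(-3 + (1 + A² + 95*A)) = 8/(-2 + A² + 95*A))
S(79)/N(33, 81) = (8/(-2 + 79² + 95*79))/28 = (8/(-2 + 6241 + 7505))*(1/28) = (8/13744)*(1/28) = (8*(1/13744))*(1/28) = (1/1718)*(1/28) = 1/48104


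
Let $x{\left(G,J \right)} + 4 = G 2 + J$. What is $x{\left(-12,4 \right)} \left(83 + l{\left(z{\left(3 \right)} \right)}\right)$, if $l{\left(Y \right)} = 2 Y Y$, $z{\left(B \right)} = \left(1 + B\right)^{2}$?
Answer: $-14280$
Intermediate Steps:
$x{\left(G,J \right)} = -4 + J + 2 G$ ($x{\left(G,J \right)} = -4 + \left(G 2 + J\right) = -4 + \left(2 G + J\right) = -4 + \left(J + 2 G\right) = -4 + J + 2 G$)
$l{\left(Y \right)} = 2 Y^{2}$
$x{\left(-12,4 \right)} \left(83 + l{\left(z{\left(3 \right)} \right)}\right) = \left(-4 + 4 + 2 \left(-12\right)\right) \left(83 + 2 \left(\left(1 + 3\right)^{2}\right)^{2}\right) = \left(-4 + 4 - 24\right) \left(83 + 2 \left(4^{2}\right)^{2}\right) = - 24 \left(83 + 2 \cdot 16^{2}\right) = - 24 \left(83 + 2 \cdot 256\right) = - 24 \left(83 + 512\right) = \left(-24\right) 595 = -14280$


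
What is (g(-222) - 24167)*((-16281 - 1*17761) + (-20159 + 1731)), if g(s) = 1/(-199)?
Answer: 252340507980/199 ≈ 1.2680e+9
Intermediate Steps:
g(s) = -1/199
(g(-222) - 24167)*((-16281 - 1*17761) + (-20159 + 1731)) = (-1/199 - 24167)*((-16281 - 1*17761) + (-20159 + 1731)) = -4809234*((-16281 - 17761) - 18428)/199 = -4809234*(-34042 - 18428)/199 = -4809234/199*(-52470) = 252340507980/199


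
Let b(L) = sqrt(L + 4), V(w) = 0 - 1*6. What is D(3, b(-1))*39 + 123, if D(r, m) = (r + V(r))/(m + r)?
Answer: 129/2 + 39*sqrt(3)/2 ≈ 98.275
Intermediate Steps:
V(w) = -6 (V(w) = 0 - 6 = -6)
b(L) = sqrt(4 + L)
D(r, m) = (-6 + r)/(m + r) (D(r, m) = (r - 6)/(m + r) = (-6 + r)/(m + r))
D(3, b(-1))*39 + 123 = ((-6 + 3)/(sqrt(4 - 1) + 3))*39 + 123 = (-3/(sqrt(3) + 3))*39 + 123 = (-3/(3 + sqrt(3)))*39 + 123 = -3/(3 + sqrt(3))*39 + 123 = -117/(3 + sqrt(3)) + 123 = 123 - 117/(3 + sqrt(3))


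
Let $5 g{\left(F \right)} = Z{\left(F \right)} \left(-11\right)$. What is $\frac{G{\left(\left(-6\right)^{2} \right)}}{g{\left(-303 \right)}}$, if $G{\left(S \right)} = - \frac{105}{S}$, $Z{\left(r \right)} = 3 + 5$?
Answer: $\frac{175}{1056} \approx 0.16572$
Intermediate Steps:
$Z{\left(r \right)} = 8$
$g{\left(F \right)} = - \frac{88}{5}$ ($g{\left(F \right)} = \frac{8 \left(-11\right)}{5} = \frac{1}{5} \left(-88\right) = - \frac{88}{5}$)
$\frac{G{\left(\left(-6\right)^{2} \right)}}{g{\left(-303 \right)}} = \frac{\left(-105\right) \frac{1}{\left(-6\right)^{2}}}{- \frac{88}{5}} = - \frac{105}{36} \left(- \frac{5}{88}\right) = \left(-105\right) \frac{1}{36} \left(- \frac{5}{88}\right) = \left(- \frac{35}{12}\right) \left(- \frac{5}{88}\right) = \frac{175}{1056}$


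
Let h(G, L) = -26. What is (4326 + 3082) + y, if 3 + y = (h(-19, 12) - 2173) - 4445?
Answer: 761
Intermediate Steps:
y = -6647 (y = -3 + ((-26 - 2173) - 4445) = -3 + (-2199 - 4445) = -3 - 6644 = -6647)
(4326 + 3082) + y = (4326 + 3082) - 6647 = 7408 - 6647 = 761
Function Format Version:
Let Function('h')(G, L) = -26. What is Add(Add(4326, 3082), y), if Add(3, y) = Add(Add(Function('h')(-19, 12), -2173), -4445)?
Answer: 761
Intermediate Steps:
y = -6647 (y = Add(-3, Add(Add(-26, -2173), -4445)) = Add(-3, Add(-2199, -4445)) = Add(-3, -6644) = -6647)
Add(Add(4326, 3082), y) = Add(Add(4326, 3082), -6647) = Add(7408, -6647) = 761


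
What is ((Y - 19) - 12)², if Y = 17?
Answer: 196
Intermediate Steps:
((Y - 19) - 12)² = ((17 - 19) - 12)² = (-2 - 12)² = (-14)² = 196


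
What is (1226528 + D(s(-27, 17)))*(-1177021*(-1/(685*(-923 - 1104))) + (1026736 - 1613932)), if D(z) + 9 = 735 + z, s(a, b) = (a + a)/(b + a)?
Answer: -5003044976890027177/6942475 ≈ -7.2064e+11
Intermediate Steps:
s(a, b) = 2*a/(a + b) (s(a, b) = (2*a)/(a + b) = 2*a/(a + b))
D(z) = 726 + z (D(z) = -9 + (735 + z) = 726 + z)
(1226528 + D(s(-27, 17)))*(-1177021*(-1/(685*(-923 - 1104))) + (1026736 - 1613932)) = (1226528 + (726 + 2*(-27)/(-27 + 17)))*(-1177021*(-1/(685*(-923 - 1104))) + (1026736 - 1613932)) = (1226528 + (726 + 2*(-27)/(-10)))*(-1177021/((-2027*(-685))) - 587196) = (1226528 + (726 + 2*(-27)*(-⅒)))*(-1177021/1388495 - 587196) = (1226528 + (726 + 27/5))*(-1177021*1/1388495 - 587196) = (1226528 + 3657/5)*(-1177021/1388495 - 587196) = (6136297/5)*(-815319887041/1388495) = -5003044976890027177/6942475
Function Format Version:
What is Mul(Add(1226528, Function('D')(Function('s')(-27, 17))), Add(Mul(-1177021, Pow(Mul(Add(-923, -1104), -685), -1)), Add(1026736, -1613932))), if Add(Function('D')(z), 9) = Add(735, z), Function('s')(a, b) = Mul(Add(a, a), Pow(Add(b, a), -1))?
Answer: Rational(-5003044976890027177, 6942475) ≈ -7.2064e+11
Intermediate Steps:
Function('s')(a, b) = Mul(2, a, Pow(Add(a, b), -1)) (Function('s')(a, b) = Mul(Mul(2, a), Pow(Add(a, b), -1)) = Mul(2, a, Pow(Add(a, b), -1)))
Function('D')(z) = Add(726, z) (Function('D')(z) = Add(-9, Add(735, z)) = Add(726, z))
Mul(Add(1226528, Function('D')(Function('s')(-27, 17))), Add(Mul(-1177021, Pow(Mul(Add(-923, -1104), -685), -1)), Add(1026736, -1613932))) = Mul(Add(1226528, Add(726, Mul(2, -27, Pow(Add(-27, 17), -1)))), Add(Mul(-1177021, Pow(Mul(Add(-923, -1104), -685), -1)), Add(1026736, -1613932))) = Mul(Add(1226528, Add(726, Mul(2, -27, Pow(-10, -1)))), Add(Mul(-1177021, Pow(Mul(-2027, -685), -1)), -587196)) = Mul(Add(1226528, Add(726, Mul(2, -27, Rational(-1, 10)))), Add(Mul(-1177021, Pow(1388495, -1)), -587196)) = Mul(Add(1226528, Add(726, Rational(27, 5))), Add(Mul(-1177021, Rational(1, 1388495)), -587196)) = Mul(Add(1226528, Rational(3657, 5)), Add(Rational(-1177021, 1388495), -587196)) = Mul(Rational(6136297, 5), Rational(-815319887041, 1388495)) = Rational(-5003044976890027177, 6942475)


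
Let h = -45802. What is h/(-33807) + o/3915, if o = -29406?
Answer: -3121892/507105 ≈ -6.1563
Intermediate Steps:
h/(-33807) + o/3915 = -45802/(-33807) - 29406/3915 = -45802*(-1/33807) - 29406*1/3915 = 45802/33807 - 338/45 = -3121892/507105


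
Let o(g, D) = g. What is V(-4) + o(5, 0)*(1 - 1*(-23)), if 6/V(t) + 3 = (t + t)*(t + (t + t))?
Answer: 3722/31 ≈ 120.06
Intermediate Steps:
V(t) = 6/(-3 + 6*t**2) (V(t) = 6/(-3 + (t + t)*(t + (t + t))) = 6/(-3 + (2*t)*(t + 2*t)) = 6/(-3 + (2*t)*(3*t)) = 6/(-3 + 6*t**2))
V(-4) + o(5, 0)*(1 - 1*(-23)) = 2/(-1 + 2*(-4)**2) + 5*(1 - 1*(-23)) = 2/(-1 + 2*16) + 5*(1 + 23) = 2/(-1 + 32) + 5*24 = 2/31 + 120 = 3722/31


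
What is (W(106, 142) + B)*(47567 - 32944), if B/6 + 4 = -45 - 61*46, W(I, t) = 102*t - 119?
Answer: -40432595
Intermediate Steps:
W(I, t) = -119 + 102*t
B = -17130 (B = -24 + 6*(-45 - 61*46) = -24 + 6*(-45 - 2806) = -24 + 6*(-2851) = -24 - 17106 = -17130)
(W(106, 142) + B)*(47567 - 32944) = ((-119 + 102*142) - 17130)*(47567 - 32944) = ((-119 + 14484) - 17130)*14623 = (14365 - 17130)*14623 = -2765*14623 = -40432595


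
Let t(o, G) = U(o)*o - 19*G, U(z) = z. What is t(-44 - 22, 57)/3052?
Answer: 3273/3052 ≈ 1.0724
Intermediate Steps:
t(o, G) = o² - 19*G (t(o, G) = o*o - 19*G = o² - 19*G)
t(-44 - 22, 57)/3052 = ((-44 - 22)² - 19*57)/3052 = ((-66)² - 1083)*(1/3052) = (4356 - 1083)*(1/3052) = 3273*(1/3052) = 3273/3052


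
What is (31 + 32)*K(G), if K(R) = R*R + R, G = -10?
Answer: 5670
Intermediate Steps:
K(R) = R + R² (K(R) = R² + R = R + R²)
(31 + 32)*K(G) = (31 + 32)*(-10*(1 - 10)) = 63*(-10*(-9)) = 63*90 = 5670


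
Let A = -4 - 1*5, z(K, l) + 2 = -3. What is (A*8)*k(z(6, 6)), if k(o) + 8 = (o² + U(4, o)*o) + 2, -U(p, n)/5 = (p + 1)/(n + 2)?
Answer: 1632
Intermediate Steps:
U(p, n) = -5*(1 + p)/(2 + n) (U(p, n) = -5*(p + 1)/(n + 2) = -5*(1 + p)/(2 + n))
z(K, l) = -5 (z(K, l) = -2 - 3 = -5)
k(o) = -6 + o² - 25*o/(2 + o) (k(o) = -8 + ((o² + (5*(-1 - 1*4)/(2 + o))*o) + 2) = -8 + ((o² + (5*(-1 - 4)/(2 + o))*o) + 2) = -8 + ((o² + (5*(-5)/(2 + o))*o) + 2) = -8 + ((o² + (-25/(2 + o))*o) + 2) = -8 + ((o² - 25*o/(2 + o)) + 2) = -8 + (2 + o² - 25*o/(2 + o)) = -6 + o² - 25*o/(2 + o))
A = -9 (A = -4 - 5 = -9)
(A*8)*k(z(6, 6)) = (-9*8)*((-25*(-5) + (-6 + (-5)²)*(2 - 5))/(2 - 5)) = -72*(125 + (-6 + 25)*(-3))/(-3) = -(-24)*(125 + 19*(-3)) = -(-24)*(125 - 57) = -(-24)*68 = -72*(-68/3) = 1632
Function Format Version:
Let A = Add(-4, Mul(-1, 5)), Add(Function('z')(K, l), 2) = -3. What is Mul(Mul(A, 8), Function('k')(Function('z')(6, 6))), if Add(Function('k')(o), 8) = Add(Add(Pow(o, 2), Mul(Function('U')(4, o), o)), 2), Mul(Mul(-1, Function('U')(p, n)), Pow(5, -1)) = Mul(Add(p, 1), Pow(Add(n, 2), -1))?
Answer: 1632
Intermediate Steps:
Function('U')(p, n) = Mul(-5, Pow(Add(2, n), -1), Add(1, p)) (Function('U')(p, n) = Mul(-5, Mul(Add(p, 1), Pow(Add(n, 2), -1))) = Mul(-5, Mul(Add(1, p), Pow(Add(2, n), -1))) = Mul(-5, Mul(Pow(Add(2, n), -1), Add(1, p))) = Mul(-5, Pow(Add(2, n), -1), Add(1, p)))
Function('z')(K, l) = -5 (Function('z')(K, l) = Add(-2, -3) = -5)
Function('k')(o) = Add(-6, Pow(o, 2), Mul(-25, o, Pow(Add(2, o), -1))) (Function('k')(o) = Add(-8, Add(Add(Pow(o, 2), Mul(Mul(5, Pow(Add(2, o), -1), Add(-1, Mul(-1, 4))), o)), 2)) = Add(-8, Add(Add(Pow(o, 2), Mul(Mul(5, Pow(Add(2, o), -1), Add(-1, -4)), o)), 2)) = Add(-8, Add(Add(Pow(o, 2), Mul(Mul(5, Pow(Add(2, o), -1), -5), o)), 2)) = Add(-8, Add(Add(Pow(o, 2), Mul(Mul(-25, Pow(Add(2, o), -1)), o)), 2)) = Add(-8, Add(Add(Pow(o, 2), Mul(-25, o, Pow(Add(2, o), -1))), 2)) = Add(-8, Add(2, Pow(o, 2), Mul(-25, o, Pow(Add(2, o), -1)))) = Add(-6, Pow(o, 2), Mul(-25, o, Pow(Add(2, o), -1))))
A = -9 (A = Add(-4, -5) = -9)
Mul(Mul(A, 8), Function('k')(Function('z')(6, 6))) = Mul(Mul(-9, 8), Mul(Pow(Add(2, -5), -1), Add(Mul(-25, -5), Mul(Add(-6, Pow(-5, 2)), Add(2, -5))))) = Mul(-72, Mul(Pow(-3, -1), Add(125, Mul(Add(-6, 25), -3)))) = Mul(-72, Mul(Rational(-1, 3), Add(125, Mul(19, -3)))) = Mul(-72, Mul(Rational(-1, 3), Add(125, -57))) = Mul(-72, Mul(Rational(-1, 3), 68)) = Mul(-72, Rational(-68, 3)) = 1632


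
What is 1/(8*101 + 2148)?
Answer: 1/2956 ≈ 0.00033830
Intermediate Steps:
1/(8*101 + 2148) = 1/(808 + 2148) = 1/2956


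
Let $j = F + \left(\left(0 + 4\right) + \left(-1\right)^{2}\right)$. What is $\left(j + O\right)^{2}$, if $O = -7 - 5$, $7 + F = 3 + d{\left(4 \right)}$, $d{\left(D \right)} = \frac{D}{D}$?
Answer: $100$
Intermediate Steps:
$d{\left(D \right)} = 1$
$F = -3$ ($F = -7 + \left(3 + 1\right) = -7 + 4 = -3$)
$O = -12$ ($O = -7 - 5 = -12$)
$j = 2$ ($j = -3 + \left(\left(0 + 4\right) + \left(-1\right)^{2}\right) = -3 + \left(4 + 1\right) = -3 + 5 = 2$)
$\left(j + O\right)^{2} = \left(2 - 12\right)^{2} = \left(-10\right)^{2} = 100$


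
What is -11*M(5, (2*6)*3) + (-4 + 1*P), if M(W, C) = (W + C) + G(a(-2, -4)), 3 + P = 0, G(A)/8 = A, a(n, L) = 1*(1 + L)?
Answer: -194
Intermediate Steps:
a(n, L) = 1 + L
G(A) = 8*A
P = -3 (P = -3 + 0 = -3)
M(W, C) = -24 + C + W (M(W, C) = (W + C) + 8*(1 - 4) = (C + W) + 8*(-3) = (C + W) - 24 = -24 + C + W)
-11*M(5, (2*6)*3) + (-4 + 1*P) = -11*(-24 + (2*6)*3 + 5) + (-4 + 1*(-3)) = -11*(-24 + 12*3 + 5) + (-4 - 3) = -11*(-24 + 36 + 5) - 7 = -11*17 - 7 = -187 - 7 = -194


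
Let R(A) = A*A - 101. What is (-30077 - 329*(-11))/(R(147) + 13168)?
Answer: -13229/17338 ≈ -0.76301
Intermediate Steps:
R(A) = -101 + A**2 (R(A) = A**2 - 101 = -101 + A**2)
(-30077 - 329*(-11))/(R(147) + 13168) = (-30077 - 329*(-11))/((-101 + 147**2) + 13168) = (-30077 + 3619)/((-101 + 21609) + 13168) = -26458/(21508 + 13168) = -26458/34676 = -26458*1/34676 = -13229/17338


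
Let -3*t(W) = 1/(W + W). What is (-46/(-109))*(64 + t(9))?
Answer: 79465/2943 ≈ 27.001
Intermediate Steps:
t(W) = -1/(6*W) (t(W) = -1/(3*(W + W)) = -1/(2*W)/3 = -1/(6*W))
(-46/(-109))*(64 + t(9)) = (-46/(-109))*(64 - 1/6/9) = (-46*(-1/109))*(64 - 1/6*1/9) = 46*(64 - 1/54)/109 = (46/109)*(3455/54) = 79465/2943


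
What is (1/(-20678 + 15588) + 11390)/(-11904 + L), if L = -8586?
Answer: -19325033/34764700 ≈ -0.55588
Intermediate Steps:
(1/(-20678 + 15588) + 11390)/(-11904 + L) = (1/(-20678 + 15588) + 11390)/(-11904 - 8586) = (1/(-5090) + 11390)/(-20490) = (-1/5090 + 11390)*(-1/20490) = (57975099/5090)*(-1/20490) = -19325033/34764700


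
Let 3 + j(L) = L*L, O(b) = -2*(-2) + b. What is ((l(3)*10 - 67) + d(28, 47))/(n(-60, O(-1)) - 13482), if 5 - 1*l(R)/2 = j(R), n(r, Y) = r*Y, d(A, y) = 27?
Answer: 10/2277 ≈ 0.0043917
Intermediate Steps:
O(b) = 4 + b
j(L) = -3 + L² (j(L) = -3 + L*L = -3 + L²)
n(r, Y) = Y*r
l(R) = 16 - 2*R² (l(R) = 10 - 2*(-3 + R²) = 10 + (6 - 2*R²) = 16 - 2*R²)
((l(3)*10 - 67) + d(28, 47))/(n(-60, O(-1)) - 13482) = (((16 - 2*3²)*10 - 67) + 27)/((4 - 1)*(-60) - 13482) = (((16 - 2*9)*10 - 67) + 27)/(3*(-60) - 13482) = (((16 - 18)*10 - 67) + 27)/(-180 - 13482) = ((-2*10 - 67) + 27)/(-13662) = ((-20 - 67) + 27)*(-1/13662) = (-87 + 27)*(-1/13662) = -60*(-1/13662) = 10/2277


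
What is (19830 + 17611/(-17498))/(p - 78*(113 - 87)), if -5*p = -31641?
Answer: 1734838645/376224498 ≈ 4.6112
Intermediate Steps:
p = 31641/5 (p = -⅕*(-31641) = 31641/5 ≈ 6328.2)
(19830 + 17611/(-17498))/(p - 78*(113 - 87)) = (19830 + 17611/(-17498))/(31641/5 - 78*(113 - 87)) = (19830 + 17611*(-1/17498))/(31641/5 - 78*26) = (19830 - 17611/17498)/(31641/5 - 2028) = 346967729/(17498*(21501/5)) = (346967729/17498)*(5/21501) = 1734838645/376224498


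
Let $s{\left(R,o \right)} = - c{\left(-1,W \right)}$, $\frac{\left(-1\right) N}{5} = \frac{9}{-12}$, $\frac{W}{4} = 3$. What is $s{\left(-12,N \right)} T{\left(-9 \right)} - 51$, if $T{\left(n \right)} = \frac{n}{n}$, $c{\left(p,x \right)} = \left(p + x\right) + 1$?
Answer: $-63$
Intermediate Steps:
$W = 12$ ($W = 4 \cdot 3 = 12$)
$c{\left(p,x \right)} = 1 + p + x$
$N = \frac{15}{4}$ ($N = - 5 \frac{9}{-12} = - 5 \cdot 9 \left(- \frac{1}{12}\right) = \left(-5\right) \left(- \frac{3}{4}\right) = \frac{15}{4} \approx 3.75$)
$T{\left(n \right)} = 1$
$s{\left(R,o \right)} = -12$ ($s{\left(R,o \right)} = - (1 - 1 + 12) = \left(-1\right) 12 = -12$)
$s{\left(-12,N \right)} T{\left(-9 \right)} - 51 = \left(-12\right) 1 - 51 = -12 - 51 = -63$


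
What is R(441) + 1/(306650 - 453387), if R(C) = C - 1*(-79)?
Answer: 76303239/146737 ≈ 520.00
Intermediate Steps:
R(C) = 79 + C (R(C) = C + 79 = 79 + C)
R(441) + 1/(306650 - 453387) = (79 + 441) + 1/(306650 - 453387) = 520 + 1/(-146737) = 520 - 1/146737 = 76303239/146737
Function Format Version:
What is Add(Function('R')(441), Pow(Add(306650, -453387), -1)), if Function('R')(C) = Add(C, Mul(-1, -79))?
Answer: Rational(76303239, 146737) ≈ 520.00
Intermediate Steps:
Function('R')(C) = Add(79, C) (Function('R')(C) = Add(C, 79) = Add(79, C))
Add(Function('R')(441), Pow(Add(306650, -453387), -1)) = Add(Add(79, 441), Pow(Add(306650, -453387), -1)) = Add(520, Pow(-146737, -1)) = Add(520, Rational(-1, 146737)) = Rational(76303239, 146737)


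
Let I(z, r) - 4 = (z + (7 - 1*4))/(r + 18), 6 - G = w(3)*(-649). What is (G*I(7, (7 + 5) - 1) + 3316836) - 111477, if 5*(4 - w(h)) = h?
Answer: 466170993/145 ≈ 3.2150e+6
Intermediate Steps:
w(h) = 4 - h/5
G = 11063/5 (G = 6 - (4 - ⅕*3)*(-649) = 6 - (4 - ⅗)*(-649) = 6 - 17*(-649)/5 = 6 - 1*(-11033/5) = 6 + 11033/5 = 11063/5 ≈ 2212.6)
I(z, r) = 4 + (3 + z)/(18 + r) (I(z, r) = 4 + (z + (7 - 1*4))/(r + 18) = 4 + (z + (7 - 4))/(18 + r) = 4 + (z + 3)/(18 + r) = 4 + (3 + z)/(18 + r))
(G*I(7, (7 + 5) - 1) + 3316836) - 111477 = (11063*((75 + 7 + 4*((7 + 5) - 1))/(18 + ((7 + 5) - 1)))/5 + 3316836) - 111477 = (11063*((75 + 7 + 4*(12 - 1))/(18 + (12 - 1)))/5 + 3316836) - 111477 = (11063*((75 + 7 + 4*11)/(18 + 11))/5 + 3316836) - 111477 = (11063*((75 + 7 + 44)/29)/5 + 3316836) - 111477 = (11063*((1/29)*126)/5 + 3316836) - 111477 = ((11063/5)*(126/29) + 3316836) - 111477 = (1393938/145 + 3316836) - 111477 = 482335158/145 - 111477 = 466170993/145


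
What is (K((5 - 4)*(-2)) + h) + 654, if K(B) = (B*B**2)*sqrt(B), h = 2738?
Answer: 3392 - 8*I*sqrt(2) ≈ 3392.0 - 11.314*I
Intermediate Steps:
K(B) = B**(7/2) (K(B) = B**3*sqrt(B) = B**(7/2))
(K((5 - 4)*(-2)) + h) + 654 = (((5 - 4)*(-2))**(7/2) + 2738) + 654 = ((1*(-2))**(7/2) + 2738) + 654 = ((-2)**(7/2) + 2738) + 654 = (-8*I*sqrt(2) + 2738) + 654 = (2738 - 8*I*sqrt(2)) + 654 = 3392 - 8*I*sqrt(2)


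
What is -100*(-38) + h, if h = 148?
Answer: 3948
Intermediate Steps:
-100*(-38) + h = -100*(-38) + 148 = 3800 + 148 = 3948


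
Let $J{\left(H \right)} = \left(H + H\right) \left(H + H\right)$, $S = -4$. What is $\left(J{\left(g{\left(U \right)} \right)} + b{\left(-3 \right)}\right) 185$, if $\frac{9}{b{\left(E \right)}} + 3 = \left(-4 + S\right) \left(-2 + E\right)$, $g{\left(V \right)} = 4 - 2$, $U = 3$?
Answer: $3005$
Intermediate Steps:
$g{\left(V \right)} = 2$ ($g{\left(V \right)} = 4 - 2 = 2$)
$J{\left(H \right)} = 4 H^{2}$ ($J{\left(H \right)} = 2 H 2 H = 4 H^{2}$)
$b{\left(E \right)} = \frac{9}{13 - 8 E}$ ($b{\left(E \right)} = \frac{9}{-3 + \left(-4 - 4\right) \left(-2 + E\right)} = \frac{9}{-3 - 8 \left(-2 + E\right)} = \frac{9}{-3 - \left(-16 + 8 E\right)} = \frac{9}{13 - 8 E}$)
$\left(J{\left(g{\left(U \right)} \right)} + b{\left(-3 \right)}\right) 185 = \left(4 \cdot 2^{2} + \frac{9}{13 - -24}\right) 185 = \left(4 \cdot 4 + \frac{9}{13 + 24}\right) 185 = \left(16 + \frac{9}{37}\right) 185 = \frac{601}{37} \cdot 185 = 3005$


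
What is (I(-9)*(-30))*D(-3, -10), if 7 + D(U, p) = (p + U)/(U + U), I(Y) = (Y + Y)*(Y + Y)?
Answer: 46980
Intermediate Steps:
I(Y) = 4*Y**2 (I(Y) = (2*Y)*(2*Y) = 4*Y**2)
D(U, p) = -7 + (U + p)/(2*U) (D(U, p) = -7 + (p + U)/(U + U) = -7 + (U + p)/((2*U)) = -7 + (U + p)*(1/(2*U)) = -7 + (U + p)/(2*U))
(I(-9)*(-30))*D(-3, -10) = ((4*(-9)**2)*(-30))*((1/2)*(-10 - 13*(-3))/(-3)) = ((4*81)*(-30))*((1/2)*(-1/3)*(-10 + 39)) = (324*(-30))*((1/2)*(-1/3)*29) = -9720*(-29/6) = 46980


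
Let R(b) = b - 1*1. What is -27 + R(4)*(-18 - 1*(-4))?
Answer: -69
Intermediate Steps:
R(b) = -1 + b (R(b) = b - 1 = -1 + b)
-27 + R(4)*(-18 - 1*(-4)) = -27 + (-1 + 4)*(-18 - 1*(-4)) = -27 + 3*(-18 + 4) = -27 + 3*(-14) = -27 - 42 = -69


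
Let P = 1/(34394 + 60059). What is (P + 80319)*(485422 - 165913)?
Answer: 2423913654640572/94453 ≈ 2.5663e+10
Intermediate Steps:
P = 1/94453 ≈ 1.0587e-5
(P + 80319)*(485422 - 165913) = (1/94453 + 80319)*(485422 - 165913) = (7586370508/94453)*319509 = 2423913654640572/94453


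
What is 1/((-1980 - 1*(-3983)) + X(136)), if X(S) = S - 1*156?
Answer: 1/1983 ≈ 0.00050429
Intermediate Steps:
X(S) = -156 + S (X(S) = S - 156 = -156 + S)
1/((-1980 - 1*(-3983)) + X(136)) = 1/((-1980 - 1*(-3983)) + (-156 + 136)) = 1/((-1980 + 3983) - 20) = 1/(2003 - 20) = 1/1983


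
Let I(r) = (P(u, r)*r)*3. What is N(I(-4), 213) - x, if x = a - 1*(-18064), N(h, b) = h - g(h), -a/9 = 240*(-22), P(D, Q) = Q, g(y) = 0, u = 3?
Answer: -65536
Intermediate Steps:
a = 47520 (a = -2160*(-22) = -9*(-5280) = 47520)
I(r) = 3*r² (I(r) = (r*r)*3 = r²*3 = 3*r²)
N(h, b) = h (N(h, b) = h - 1*0 = h + 0 = h)
x = 65584 (x = 47520 - 1*(-18064) = 47520 + 18064 = 65584)
N(I(-4), 213) - x = 3*(-4)² - 1*65584 = 3*16 - 65584 = 48 - 65584 = -65536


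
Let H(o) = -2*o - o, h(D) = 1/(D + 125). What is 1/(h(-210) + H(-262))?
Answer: 85/66809 ≈ 0.0012723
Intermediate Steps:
h(D) = 1/(125 + D)
H(o) = -3*o
1/(h(-210) + H(-262)) = 1/(1/(125 - 210) - 3*(-262)) = 1/(1/(-85) + 786) = 1/(-1/85 + 786) = 1/(66809/85) = 85/66809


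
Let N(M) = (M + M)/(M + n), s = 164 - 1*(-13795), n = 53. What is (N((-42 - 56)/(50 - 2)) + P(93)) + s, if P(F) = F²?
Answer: 27649486/1223 ≈ 22608.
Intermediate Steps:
s = 13959 (s = 164 + 13795 = 13959)
N(M) = 2*M/(53 + M) (N(M) = (M + M)/(M + 53) = (2*M)/(53 + M) = 2*M/(53 + M))
(N((-42 - 56)/(50 - 2)) + P(93)) + s = (2*((-42 - 56)/(50 - 2))/(53 + (-42 - 56)/(50 - 2)) + 93²) + 13959 = (2*(-98/48)/(53 - 98/48) + 8649) + 13959 = (2*(-98*1/48)/(53 - 98*1/48) + 8649) + 13959 = (2*(-49/24)/(53 - 49/24) + 8649) + 13959 = (2*(-49/24)/(1223/24) + 8649) + 13959 = (2*(-49/24)*(24/1223) + 8649) + 13959 = (-98/1223 + 8649) + 13959 = 10577629/1223 + 13959 = 27649486/1223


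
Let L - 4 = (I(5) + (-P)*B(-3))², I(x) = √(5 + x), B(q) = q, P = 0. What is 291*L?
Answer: 4074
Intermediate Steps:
L = 14 (L = 4 + (√(5 + 5) - 1*0*(-3))² = 4 + (√10 + 0*(-3))² = 4 + (√10 + 0)² = 4 + (√10)² = 4 + 10 = 14)
291*L = 291*14 = 4074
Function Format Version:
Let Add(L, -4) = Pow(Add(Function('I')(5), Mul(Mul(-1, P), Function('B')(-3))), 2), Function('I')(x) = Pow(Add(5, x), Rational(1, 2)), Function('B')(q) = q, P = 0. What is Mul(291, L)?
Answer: 4074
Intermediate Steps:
L = 14 (L = Add(4, Pow(Add(Pow(Add(5, 5), Rational(1, 2)), Mul(Mul(-1, 0), -3)), 2)) = Add(4, Pow(Add(Pow(10, Rational(1, 2)), Mul(0, -3)), 2)) = Add(4, Pow(Add(Pow(10, Rational(1, 2)), 0), 2)) = Add(4, Pow(Pow(10, Rational(1, 2)), 2)) = Add(4, 10) = 14)
Mul(291, L) = Mul(291, 14) = 4074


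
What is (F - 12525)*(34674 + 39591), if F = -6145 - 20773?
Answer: -2929234395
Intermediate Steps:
F = -26918
(F - 12525)*(34674 + 39591) = (-26918 - 12525)*(34674 + 39591) = -39443*74265 = -2929234395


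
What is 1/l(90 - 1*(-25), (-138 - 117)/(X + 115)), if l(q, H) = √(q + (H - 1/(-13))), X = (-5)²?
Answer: 2*√150059/8245 ≈ 0.093966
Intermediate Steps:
X = 25
l(q, H) = √(1/13 + H + q) (l(q, H) = √(q + (H - 1*(-1/13))) = √(q + (H + 1/13)) = √(q + (1/13 + H)) = √(1/13 + H + q))
1/l(90 - 1*(-25), (-138 - 117)/(X + 115)) = 1/(√(13 + 169*((-138 - 117)/(25 + 115)) + 169*(90 - 1*(-25)))/13) = 1/(√(13 + 169*(-255/140) + 169*(90 + 25))/13) = 1/(√(13 + 169*(-255*1/140) + 169*115)/13) = 1/(√(13 + 169*(-51/28) + 19435)/13) = 1/(√(13 - 8619/28 + 19435)/13) = 1/(√(535925/28)/13) = 1/((5*√150059/14)/13) = 1/(5*√150059/182) = 2*√150059/8245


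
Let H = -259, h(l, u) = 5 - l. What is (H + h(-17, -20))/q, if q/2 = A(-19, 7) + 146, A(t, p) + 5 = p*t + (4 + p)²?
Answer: -79/86 ≈ -0.91860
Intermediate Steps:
A(t, p) = -5 + (4 + p)² + p*t (A(t, p) = -5 + (p*t + (4 + p)²) = -5 + ((4 + p)² + p*t) = -5 + (4 + p)² + p*t)
q = 258 (q = 2*((-5 + (4 + 7)² + 7*(-19)) + 146) = 2*((-5 + 11² - 133) + 146) = 2*((-5 + 121 - 133) + 146) = 2*(-17 + 146) = 2*129 = 258)
(H + h(-17, -20))/q = (-259 + (5 - 1*(-17)))/258 = (-259 + (5 + 17))*(1/258) = (-259 + 22)*(1/258) = -237*1/258 = -79/86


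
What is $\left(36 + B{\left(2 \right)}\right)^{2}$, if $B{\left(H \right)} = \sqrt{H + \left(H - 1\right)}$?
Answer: $\left(36 + \sqrt{3}\right)^{2} \approx 1423.7$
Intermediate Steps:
$B{\left(H \right)} = \sqrt{-1 + 2 H}$ ($B{\left(H \right)} = \sqrt{H + \left(-1 + H\right)} = \sqrt{-1 + 2 H}$)
$\left(36 + B{\left(2 \right)}\right)^{2} = \left(36 + \sqrt{-1 + 2 \cdot 2}\right)^{2} = \left(36 + \sqrt{-1 + 4}\right)^{2} = \left(36 + \sqrt{3}\right)^{2}$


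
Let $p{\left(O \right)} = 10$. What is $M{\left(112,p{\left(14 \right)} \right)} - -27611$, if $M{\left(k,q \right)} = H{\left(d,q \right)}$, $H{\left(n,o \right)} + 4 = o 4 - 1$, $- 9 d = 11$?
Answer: $27646$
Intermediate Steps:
$d = - \frac{11}{9}$ ($d = \left(- \frac{1}{9}\right) 11 = - \frac{11}{9} \approx -1.2222$)
$H{\left(n,o \right)} = -5 + 4 o$ ($H{\left(n,o \right)} = -4 + \left(o 4 - 1\right) = -4 + \left(4 o - 1\right) = -4 + \left(-1 + 4 o\right) = -5 + 4 o$)
$M{\left(k,q \right)} = -5 + 4 q$
$M{\left(112,p{\left(14 \right)} \right)} - -27611 = \left(-5 + 4 \cdot 10\right) - -27611 = \left(-5 + 40\right) + 27611 = 35 + 27611 = 27646$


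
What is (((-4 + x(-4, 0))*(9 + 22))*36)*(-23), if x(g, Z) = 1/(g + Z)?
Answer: 109089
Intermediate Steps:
x(g, Z) = 1/(Z + g)
(((-4 + x(-4, 0))*(9 + 22))*36)*(-23) = (((-4 + 1/(0 - 4))*(9 + 22))*36)*(-23) = (((-4 + 1/(-4))*31)*36)*(-23) = (((-4 - 1/4)*31)*36)*(-23) = (-17/4*31*36)*(-23) = -527/4*36*(-23) = -4743*(-23) = 109089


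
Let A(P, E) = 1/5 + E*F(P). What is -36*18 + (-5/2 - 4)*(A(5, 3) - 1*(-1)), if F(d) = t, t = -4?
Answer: -2889/5 ≈ -577.80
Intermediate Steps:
F(d) = -4
A(P, E) = ⅕ - 4*E (A(P, E) = 1/5 + E*(-4) = ⅕ - 4*E)
-36*18 + (-5/2 - 4)*(A(5, 3) - 1*(-1)) = -36*18 + (-5/2 - 4)*((⅕ - 4*3) - 1*(-1)) = -648 + (-5*½ - 4)*((⅕ - 12) + 1) = -648 + (-5/2 - 4)*(-59/5 + 1) = -648 - 13/2*(-54/5) = -648 + 351/5 = -2889/5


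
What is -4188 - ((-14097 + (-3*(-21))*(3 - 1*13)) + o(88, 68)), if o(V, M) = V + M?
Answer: 10383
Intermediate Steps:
o(V, M) = M + V
-4188 - ((-14097 + (-3*(-21))*(3 - 1*13)) + o(88, 68)) = -4188 - ((-14097 + (-3*(-21))*(3 - 1*13)) + (68 + 88)) = -4188 - ((-14097 + 63*(3 - 13)) + 156) = -4188 - ((-14097 + 63*(-10)) + 156) = -4188 - ((-14097 - 630) + 156) = -4188 - (-14727 + 156) = -4188 - 1*(-14571) = -4188 + 14571 = 10383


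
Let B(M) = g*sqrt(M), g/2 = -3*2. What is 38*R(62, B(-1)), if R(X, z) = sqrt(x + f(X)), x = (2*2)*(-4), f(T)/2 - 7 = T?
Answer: 38*sqrt(122) ≈ 419.72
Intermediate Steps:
f(T) = 14 + 2*T
x = -16 (x = 4*(-4) = -16)
g = -12 (g = 2*(-3*2) = 2*(-6) = -12)
B(M) = -12*sqrt(M)
R(X, z) = sqrt(-2 + 2*X) (R(X, z) = sqrt(-16 + (14 + 2*X)) = sqrt(-2 + 2*X))
38*R(62, B(-1)) = 38*sqrt(-2 + 2*62) = 38*sqrt(-2 + 124) = 38*sqrt(122)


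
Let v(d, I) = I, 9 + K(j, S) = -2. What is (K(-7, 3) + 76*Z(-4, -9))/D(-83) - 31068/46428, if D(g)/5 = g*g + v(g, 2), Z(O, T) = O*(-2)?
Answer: -28964734/44435465 ≈ -0.65184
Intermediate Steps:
K(j, S) = -11 (K(j, S) = -9 - 2 = -11)
Z(O, T) = -2*O
D(g) = 10 + 5*g**2 (D(g) = 5*(g*g + 2) = 5*(g**2 + 2) = 5*(2 + g**2) = 10 + 5*g**2)
(K(-7, 3) + 76*Z(-4, -9))/D(-83) - 31068/46428 = (-11 + 76*(-2*(-4)))/(10 + 5*(-83)**2) - 31068/46428 = (-11 + 76*8)/(10 + 5*6889) - 31068*1/46428 = (-11 + 608)/(10 + 34445) - 2589/3869 = 597/34455 - 2589/3869 = 597*(1/34455) - 2589/3869 = 199/11485 - 2589/3869 = -28964734/44435465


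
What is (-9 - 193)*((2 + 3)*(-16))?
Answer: 16160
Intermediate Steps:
(-9 - 193)*((2 + 3)*(-16)) = -1010*(-16) = -202*(-80) = 16160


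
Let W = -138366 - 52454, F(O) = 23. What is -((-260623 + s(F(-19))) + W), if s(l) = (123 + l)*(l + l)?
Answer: 444727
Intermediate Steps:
W = -190820
s(l) = 2*l*(123 + l) (s(l) = (123 + l)*(2*l) = 2*l*(123 + l))
-((-260623 + s(F(-19))) + W) = -((-260623 + 2*23*(123 + 23)) - 190820) = -((-260623 + 2*23*146) - 190820) = -((-260623 + 6716) - 190820) = -(-253907 - 190820) = -1*(-444727) = 444727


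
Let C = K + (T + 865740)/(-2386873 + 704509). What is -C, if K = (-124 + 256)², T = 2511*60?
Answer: -2442707828/140197 ≈ -17423.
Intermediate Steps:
T = 150660
K = 17424 (K = 132² = 17424)
C = 2442707828/140197 (C = 17424 + (150660 + 865740)/(-2386873 + 704509) = 17424 + 1016400/(-1682364) = 17424 + 1016400*(-1/1682364) = 17424 - 84700/140197 = 2442707828/140197 ≈ 17423.)
-C = -1*2442707828/140197 = -2442707828/140197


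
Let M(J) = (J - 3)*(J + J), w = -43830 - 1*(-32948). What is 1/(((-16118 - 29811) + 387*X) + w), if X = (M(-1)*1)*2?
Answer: -1/50619 ≈ -1.9755e-5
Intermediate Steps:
w = -10882 (w = -43830 + 32948 = -10882)
M(J) = 2*J*(-3 + J) (M(J) = (-3 + J)*(2*J) = 2*J*(-3 + J))
X = 16 (X = ((2*(-1)*(-3 - 1))*1)*2 = ((2*(-1)*(-4))*1)*2 = (8*1)*2 = 8*2 = 16)
1/(((-16118 - 29811) + 387*X) + w) = 1/(((-16118 - 29811) + 387*16) - 10882) = 1/((-45929 + 6192) - 10882) = 1/(-39737 - 10882) = 1/(-50619) = -1/50619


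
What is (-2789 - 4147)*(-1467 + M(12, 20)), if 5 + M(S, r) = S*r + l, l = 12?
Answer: 8461920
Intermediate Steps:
M(S, r) = 7 + S*r (M(S, r) = -5 + (S*r + 12) = -5 + (12 + S*r) = 7 + S*r)
(-2789 - 4147)*(-1467 + M(12, 20)) = (-2789 - 4147)*(-1467 + (7 + 12*20)) = -6936*(-1467 + (7 + 240)) = -6936*(-1467 + 247) = -6936*(-1220) = 8461920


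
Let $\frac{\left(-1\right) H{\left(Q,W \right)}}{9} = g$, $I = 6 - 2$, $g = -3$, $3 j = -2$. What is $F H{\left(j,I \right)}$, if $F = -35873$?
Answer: $-968571$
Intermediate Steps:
$j = - \frac{2}{3}$ ($j = \frac{1}{3} \left(-2\right) = - \frac{2}{3} \approx -0.66667$)
$I = 4$ ($I = 6 - 2 = 4$)
$H{\left(Q,W \right)} = 27$ ($H{\left(Q,W \right)} = \left(-9\right) \left(-3\right) = 27$)
$F H{\left(j,I \right)} = \left(-35873\right) 27 = -968571$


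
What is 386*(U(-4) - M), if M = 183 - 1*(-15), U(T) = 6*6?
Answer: -62532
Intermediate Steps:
U(T) = 36
M = 198 (M = 183 + 15 = 198)
386*(U(-4) - M) = 386*(36 - 1*198) = 386*(36 - 198) = 386*(-162) = -62532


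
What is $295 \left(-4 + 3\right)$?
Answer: $-295$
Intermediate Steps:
$295 \left(-4 + 3\right) = 295 \left(-1\right) = -295$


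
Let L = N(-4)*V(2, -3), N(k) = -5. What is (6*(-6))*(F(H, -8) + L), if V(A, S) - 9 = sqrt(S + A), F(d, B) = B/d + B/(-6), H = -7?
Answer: 10716/7 + 180*I ≈ 1530.9 + 180.0*I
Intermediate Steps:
F(d, B) = -B/6 + B/d (F(d, B) = B/d + B*(-1/6) = B/d - B/6 = -B/6 + B/d)
V(A, S) = 9 + sqrt(A + S) (V(A, S) = 9 + sqrt(S + A) = 9 + sqrt(A + S))
L = -45 - 5*I (L = -5*(9 + sqrt(2 - 3)) = -5*(9 + sqrt(-1)) = -5*(9 + I) = -45 - 5*I ≈ -45.0 - 5.0*I)
(6*(-6))*(F(H, -8) + L) = (6*(-6))*((-1/6*(-8) - 8/(-7)) + (-45 - 5*I)) = -36*((4/3 - 8*(-1/7)) + (-45 - 5*I)) = -36*((4/3 + 8/7) + (-45 - 5*I)) = -36*(52/21 + (-45 - 5*I)) = -36*(-893/21 - 5*I) = 10716/7 + 180*I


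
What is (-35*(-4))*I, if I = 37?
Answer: 5180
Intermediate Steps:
(-35*(-4))*I = -35*(-4)*37 = 140*37 = 5180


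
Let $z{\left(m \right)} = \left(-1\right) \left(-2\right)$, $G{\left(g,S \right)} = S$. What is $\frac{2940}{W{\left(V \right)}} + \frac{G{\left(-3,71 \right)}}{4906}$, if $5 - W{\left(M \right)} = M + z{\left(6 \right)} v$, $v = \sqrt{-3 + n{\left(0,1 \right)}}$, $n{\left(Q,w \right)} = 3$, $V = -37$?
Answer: $\frac{343491}{4906} \approx 70.014$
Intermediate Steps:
$v = 0$ ($v = \sqrt{-3 + 3} = \sqrt{0} = 0$)
$z{\left(m \right)} = 2$
$W{\left(M \right)} = 5 - M$ ($W{\left(M \right)} = 5 - \left(M + 2 \cdot 0\right) = 5 - \left(M + 0\right) = 5 - M$)
$\frac{2940}{W{\left(V \right)}} + \frac{G{\left(-3,71 \right)}}{4906} = \frac{2940}{5 - -37} + \frac{71}{4906} = \frac{2940}{5 + 37} + 71 \cdot \frac{1}{4906} = \frac{2940}{42} + \frac{71}{4906} = 2940 \cdot \frac{1}{42} + \frac{71}{4906} = 70 + \frac{71}{4906} = \frac{343491}{4906}$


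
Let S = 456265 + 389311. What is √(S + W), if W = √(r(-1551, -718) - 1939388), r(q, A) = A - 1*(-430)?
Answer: √(845576 + 2*I*√484919) ≈ 919.55 + 0.757*I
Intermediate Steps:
r(q, A) = 430 + A (r(q, A) = A + 430 = 430 + A)
S = 845576
W = 2*I*√484919 (W = √((430 - 718) - 1939388) = √(-288 - 1939388) = √(-1939676) = 2*I*√484919 ≈ 1392.7*I)
√(S + W) = √(845576 + 2*I*√484919)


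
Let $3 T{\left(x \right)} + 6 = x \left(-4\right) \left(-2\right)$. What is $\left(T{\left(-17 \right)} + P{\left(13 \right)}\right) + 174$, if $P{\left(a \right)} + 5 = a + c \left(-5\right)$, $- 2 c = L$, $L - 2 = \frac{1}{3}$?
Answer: $\frac{281}{2} \approx 140.5$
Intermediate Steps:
$L = \frac{7}{3}$ ($L = 2 + \frac{1}{3} = \frac{7}{3} \approx 2.3333$)
$T{\left(x \right)} = -2 + \frac{8 x}{3}$ ($T{\left(x \right)} = -2 + \frac{x \left(-4\right) \left(-2\right)}{3} = -2 + \frac{- 4 x \left(-2\right)}{3} = -2 + \frac{8 x}{3}$)
$c = - \frac{7}{6}$ ($c = \left(- \frac{1}{2}\right) \frac{7}{3} = - \frac{7}{6} \approx -1.1667$)
$P{\left(a \right)} = \frac{5}{6} + a$ ($P{\left(a \right)} = -5 + \left(a - - \frac{35}{6}\right) = -5 + \left(a + \frac{35}{6}\right) = -5 + \left(\frac{35}{6} + a\right) = \frac{5}{6} + a$)
$\left(T{\left(-17 \right)} + P{\left(13 \right)}\right) + 174 = \left(\left(-2 + \frac{8}{3} \left(-17\right)\right) + \left(\frac{5}{6} + 13\right)\right) + 174 = \left(\left(-2 - \frac{136}{3}\right) + \frac{83}{6}\right) + 174 = \left(- \frac{142}{3} + \frac{83}{6}\right) + 174 = - \frac{67}{2} + 174 = \frac{281}{2}$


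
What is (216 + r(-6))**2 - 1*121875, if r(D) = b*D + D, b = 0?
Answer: -77775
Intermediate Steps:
r(D) = D (r(D) = 0*D + D = 0 + D = D)
(216 + r(-6))**2 - 1*121875 = (216 - 6)**2 - 1*121875 = 210**2 - 121875 = 44100 - 121875 = -77775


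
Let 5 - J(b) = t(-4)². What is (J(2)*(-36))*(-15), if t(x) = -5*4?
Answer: -213300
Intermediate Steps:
t(x) = -20
J(b) = -395 (J(b) = 5 - 1*(-20)² = 5 - 1*400 = 5 - 400 = -395)
(J(2)*(-36))*(-15) = -395*(-36)*(-15) = 14220*(-15) = -213300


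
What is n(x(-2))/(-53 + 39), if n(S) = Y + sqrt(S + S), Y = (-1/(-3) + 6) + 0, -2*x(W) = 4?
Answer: -19/42 - I/7 ≈ -0.45238 - 0.14286*I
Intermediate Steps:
x(W) = -2 (x(W) = -1/2*4 = -2)
Y = 19/3 (Y = (-1*(-1/3) + 6) + 0 = (1/3 + 6) + 0 = 19/3 + 0 = 19/3 ≈ 6.3333)
n(S) = 19/3 + sqrt(2)*sqrt(S) (n(S) = 19/3 + sqrt(S + S) = 19/3 + sqrt(2*S) = 19/3 + sqrt(2)*sqrt(S))
n(x(-2))/(-53 + 39) = (19/3 + sqrt(2)*sqrt(-2))/(-53 + 39) = (19/3 + sqrt(2)*(I*sqrt(2)))/(-14) = (19/3 + 2*I)*(-1/14) = -19/42 - I/7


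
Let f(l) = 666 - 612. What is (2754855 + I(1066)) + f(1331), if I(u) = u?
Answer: 2755975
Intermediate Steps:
f(l) = 54
(2754855 + I(1066)) + f(1331) = (2754855 + 1066) + 54 = 2755921 + 54 = 2755975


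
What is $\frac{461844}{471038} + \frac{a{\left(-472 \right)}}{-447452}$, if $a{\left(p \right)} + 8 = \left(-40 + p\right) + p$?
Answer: $\frac{25890036398}{26345861897} \approx 0.9827$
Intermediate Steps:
$a{\left(p \right)} = -48 + 2 p$ ($a{\left(p \right)} = -8 + \left(\left(-40 + p\right) + p\right) = -8 + \left(-40 + 2 p\right) = -48 + 2 p$)
$\frac{461844}{471038} + \frac{a{\left(-472 \right)}}{-447452} = \frac{461844}{471038} + \frac{-48 + 2 \left(-472\right)}{-447452} = 461844 \cdot \frac{1}{471038} + \left(-48 - 944\right) \left(- \frac{1}{447452}\right) = \frac{230922}{235519} - - \frac{248}{111863} = \frac{230922}{235519} + \frac{248}{111863} = \frac{25890036398}{26345861897}$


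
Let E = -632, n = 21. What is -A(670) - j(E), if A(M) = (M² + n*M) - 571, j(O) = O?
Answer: -461767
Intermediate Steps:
A(M) = -571 + M² + 21*M (A(M) = (M² + 21*M) - 571 = -571 + M² + 21*M)
-A(670) - j(E) = -(-571 + 670² + 21*670) - 1*(-632) = -(-571 + 448900 + 14070) + 632 = -1*462399 + 632 = -462399 + 632 = -461767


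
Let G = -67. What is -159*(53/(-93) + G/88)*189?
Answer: 109135215/2728 ≈ 40006.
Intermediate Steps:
-159*(53/(-93) + G/88)*189 = -159*(53/(-93) - 67/88)*189 = -159*(53*(-1/93) - 67*1/88)*189 = -159*(-53/93 - 67/88)*189 = -159*(-10895/8184)*189 = (577435/2728)*189 = 109135215/2728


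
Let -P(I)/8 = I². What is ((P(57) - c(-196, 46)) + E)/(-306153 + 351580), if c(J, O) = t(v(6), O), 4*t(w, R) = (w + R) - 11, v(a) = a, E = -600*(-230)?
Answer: 447991/181708 ≈ 2.4654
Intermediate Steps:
E = 138000
t(w, R) = -11/4 + R/4 + w/4 (t(w, R) = ((w + R) - 11)/4 = ((R + w) - 11)/4 = (-11 + R + w)/4 = -11/4 + R/4 + w/4)
c(J, O) = -5/4 + O/4 (c(J, O) = -11/4 + O/4 + (¼)*6 = -11/4 + O/4 + 3/2 = -5/4 + O/4)
P(I) = -8*I²
((P(57) - c(-196, 46)) + E)/(-306153 + 351580) = ((-8*57² - (-5/4 + (¼)*46)) + 138000)/(-306153 + 351580) = ((-8*3249 - (-5/4 + 23/2)) + 138000)/45427 = ((-25992 - 1*41/4) + 138000)*(1/45427) = ((-25992 - 41/4) + 138000)*(1/45427) = (-104009/4 + 138000)*(1/45427) = (447991/4)*(1/45427) = 447991/181708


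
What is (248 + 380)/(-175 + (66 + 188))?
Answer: 628/79 ≈ 7.9494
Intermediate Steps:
(248 + 380)/(-175 + (66 + 188)) = 628/(-175 + 254) = 628/79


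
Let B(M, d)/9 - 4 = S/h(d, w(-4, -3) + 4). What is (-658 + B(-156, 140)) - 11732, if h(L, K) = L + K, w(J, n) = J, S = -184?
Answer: -432804/35 ≈ -12366.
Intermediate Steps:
h(L, K) = K + L
B(M, d) = 36 - 1656/d (B(M, d) = 36 + 9*(-184/((-4 + 4) + d)) = 36 + 9*(-184/(0 + d)) = 36 + 9*(-184/d) = 36 - 1656/d)
(-658 + B(-156, 140)) - 11732 = (-658 + (36 - 1656/140)) - 11732 = (-658 + (36 - 1656*1/140)) - 11732 = (-658 + (36 - 414/35)) - 11732 = (-658 + 846/35) - 11732 = -22184/35 - 11732 = -432804/35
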